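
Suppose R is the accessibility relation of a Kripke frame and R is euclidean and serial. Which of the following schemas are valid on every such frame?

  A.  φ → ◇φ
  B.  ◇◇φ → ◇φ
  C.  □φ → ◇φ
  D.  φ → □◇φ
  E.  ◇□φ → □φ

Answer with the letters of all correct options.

(A) φ → ◇φ is the dual of axiom T; it is valid on a frame exactly when R is reflexive. Such an R need not be reflexive, so not valid.
(B) the dual of axiom 4: valid iff R is transitive. Such an R need not be transitive — not valid.
(C) □φ → ◇φ is axiom D; it is valid on a frame exactly when R is serial. Every such R is serial, so valid.
(D) φ → □◇φ is axiom B; it is valid on a frame exactly when R is symmetric. Such an R need not be symmetric, so not valid.
(E) ◇□φ → □φ (the dual of axiom 5) characterises the euclidean frames. Every such R is euclidean — valid.

C, E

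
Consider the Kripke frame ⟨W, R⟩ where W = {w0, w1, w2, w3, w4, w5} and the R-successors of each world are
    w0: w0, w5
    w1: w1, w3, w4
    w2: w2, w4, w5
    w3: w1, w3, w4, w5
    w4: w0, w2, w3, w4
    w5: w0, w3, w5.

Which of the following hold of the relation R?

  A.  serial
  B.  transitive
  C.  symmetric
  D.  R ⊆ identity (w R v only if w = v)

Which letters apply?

A

(A) serial: every world has an R-successor.
(B) not transitive: w0 R w5 and w5 R w3 but not w0 R w3.
(C) not symmetric: w1 R w4 but not w4 R w1.
(D) not ⊆ identity: w0 R w5 with w0 ≠ w5.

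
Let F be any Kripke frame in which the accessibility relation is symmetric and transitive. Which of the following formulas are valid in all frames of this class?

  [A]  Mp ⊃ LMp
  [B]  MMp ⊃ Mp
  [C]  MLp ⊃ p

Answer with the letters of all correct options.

A symmetric transitive relation is euclidean (uRv and uRw give vRu by symmetry, then vRw by transitivity).
(A) Mp ⊃ LMp is axiom 5, which corresponds to the euclidean property. Every such R is euclidean — valid.
(B) MMp ⊃ Mp is the dual of axiom 4; it is valid on a frame exactly when R is transitive. Every such R is transitive, so valid.
(C) MLp ⊃ p is the dual of axiom B, which corresponds to symmetry. Every such R is symmetric — valid.

A, B, C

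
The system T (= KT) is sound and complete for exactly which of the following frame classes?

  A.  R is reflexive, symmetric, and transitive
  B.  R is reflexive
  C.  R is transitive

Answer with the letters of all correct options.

B

(A) this class determines S5, not T (= KT).
(B) T (= KT) is sound and complete for exactly this class.
(C) this class determines K4, not T (= KT).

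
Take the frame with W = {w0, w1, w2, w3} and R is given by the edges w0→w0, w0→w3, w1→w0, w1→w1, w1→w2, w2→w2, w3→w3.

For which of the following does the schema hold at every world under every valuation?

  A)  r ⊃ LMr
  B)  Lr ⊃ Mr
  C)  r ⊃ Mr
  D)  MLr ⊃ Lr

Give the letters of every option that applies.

R is reflexive: each world relates to itself.
R is not symmetric: w0 R w3 but not w3 R w0.
R is not euclidean: w0 R w3 and w0 R w0 but not w3 R w0.
R is serial: every world has an R-successor.
(A) r ⊃ LMr is axiom B; it is valid on a frame exactly when R is symmetric. R is not symmetric, so not valid.
(B) Lr ⊃ Mr is axiom D; it is valid on a frame exactly when R is serial. R is serial, so valid.
(C) r ⊃ Mr is the dual of axiom T, which corresponds to reflexivity. R is reflexive — valid.
(D) MLr ⊃ Lr is the dual of axiom 5, which corresponds to the euclidean property. R is not euclidean — not valid.

B, C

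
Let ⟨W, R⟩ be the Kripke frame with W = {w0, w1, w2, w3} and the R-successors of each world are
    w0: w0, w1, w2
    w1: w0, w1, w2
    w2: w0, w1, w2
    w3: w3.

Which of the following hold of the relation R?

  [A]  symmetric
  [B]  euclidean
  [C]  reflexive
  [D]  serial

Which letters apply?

A, B, C, D

(A) symmetric: every R-edge is matched by its reverse.
(B) euclidean: any two R-successors of the same world are R-related.
(C) reflexive: each world relates to itself.
(D) serial: every world has an R-successor.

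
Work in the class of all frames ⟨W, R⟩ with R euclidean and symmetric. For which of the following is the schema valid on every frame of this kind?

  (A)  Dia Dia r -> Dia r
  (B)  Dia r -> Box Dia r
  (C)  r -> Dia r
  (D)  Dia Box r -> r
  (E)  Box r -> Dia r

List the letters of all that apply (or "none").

A, B, D

A symmetric euclidean relation is transitive (uRv and vRw give vRu by symmetry, then uRw by the euclidean condition, applied at v).
(A) Dia Dia r -> Dia r is the dual of axiom 4; it is valid on a frame exactly when R is transitive. Every such R is transitive, so valid.
(B) Dia r -> Box Dia r is axiom 5; it is valid on a frame exactly when R is euclidean. Every such R is euclidean, so valid.
(C) the dual of axiom T: valid iff R is reflexive. Such an R need not be reflexive — not valid.
(D) the dual of axiom B: valid iff R is symmetric. Every such R is symmetric — valid.
(E) Box r -> Dia r is axiom D, which corresponds to seriality. Such an R need not be serial — not valid.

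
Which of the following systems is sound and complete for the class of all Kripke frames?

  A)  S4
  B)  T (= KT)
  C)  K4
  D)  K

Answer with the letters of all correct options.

(A) S4 is determined by the class of reflexive and transitive frames.
(B) T (= KT) is determined by the class of reflexive frames.
(C) K4 is determined by the class of transitive frames.
(D) K is determined by exactly this class.

D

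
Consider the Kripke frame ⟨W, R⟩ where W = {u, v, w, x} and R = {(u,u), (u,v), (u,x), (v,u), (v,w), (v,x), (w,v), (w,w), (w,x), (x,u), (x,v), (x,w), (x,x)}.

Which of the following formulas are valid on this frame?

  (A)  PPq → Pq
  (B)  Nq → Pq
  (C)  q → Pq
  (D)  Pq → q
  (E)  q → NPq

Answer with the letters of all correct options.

R is not reflexive: not v R v.
R is symmetric: every R-edge is matched by its reverse.
R is not transitive: u R v and v R w but not u R w.
R is serial: every world has an R-successor.
R is not a subset of the identity: u R v with u ≠ v.
(A) PPq → Pq is the dual of axiom 4; it is valid on a frame exactly when R is transitive. R is not transitive, so not valid.
(B) Nq → Pq is axiom D, which corresponds to seriality. R is serial — valid.
(C) q → Pq (the dual of axiom T) characterises the reflexive frames. R is not reflexive — not valid.
(D) Pq → q (the converse of T) corresponds to R being a subset of the identity. Here R ⊄ identity, so not valid.
(E) q → NPq is axiom B, which corresponds to symmetry. R is symmetric — valid.

B, E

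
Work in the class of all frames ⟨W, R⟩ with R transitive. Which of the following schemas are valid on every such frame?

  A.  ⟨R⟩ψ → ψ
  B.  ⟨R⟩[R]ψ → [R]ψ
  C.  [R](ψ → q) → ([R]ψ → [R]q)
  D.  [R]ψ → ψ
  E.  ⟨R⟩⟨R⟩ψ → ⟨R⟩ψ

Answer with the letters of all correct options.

C, E

(A) ⟨R⟩ψ → ψ (the converse of T) corresponds to R being a subset of the identity. Such an R need not be a subset of the identity, so not valid.
(B) the dual of axiom 5: valid iff R is euclidean. Such an R need not be euclidean — not valid.
(C) [R](ψ → q) → ([R]ψ → [R]q) is axiom K, valid on every Kripke frame — valid.
(D) [R]ψ → ψ is axiom T; it is valid on a frame exactly when R is reflexive. Such an R need not be reflexive, so not valid.
(E) ⟨R⟩⟨R⟩ψ → ⟨R⟩ψ is the dual of axiom 4; it is valid on a frame exactly when R is transitive. Every such R is transitive, so valid.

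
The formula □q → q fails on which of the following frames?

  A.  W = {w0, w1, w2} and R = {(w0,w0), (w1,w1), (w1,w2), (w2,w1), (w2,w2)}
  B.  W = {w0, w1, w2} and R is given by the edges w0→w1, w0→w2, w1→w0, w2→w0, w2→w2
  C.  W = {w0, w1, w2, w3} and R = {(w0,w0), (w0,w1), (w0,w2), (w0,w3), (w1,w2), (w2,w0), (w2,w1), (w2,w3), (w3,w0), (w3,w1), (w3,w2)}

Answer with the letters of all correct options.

B, C

The schema □q → q is axiom T; it is valid on a frame iff R is reflexive.
(A) R is reflexive (each world relates to itself), so the schema is valid here.
(B) R is not reflexive (not w0 R w0), so the schema fails here.
(C) R is not reflexive (not w1 R w1), so the schema fails here.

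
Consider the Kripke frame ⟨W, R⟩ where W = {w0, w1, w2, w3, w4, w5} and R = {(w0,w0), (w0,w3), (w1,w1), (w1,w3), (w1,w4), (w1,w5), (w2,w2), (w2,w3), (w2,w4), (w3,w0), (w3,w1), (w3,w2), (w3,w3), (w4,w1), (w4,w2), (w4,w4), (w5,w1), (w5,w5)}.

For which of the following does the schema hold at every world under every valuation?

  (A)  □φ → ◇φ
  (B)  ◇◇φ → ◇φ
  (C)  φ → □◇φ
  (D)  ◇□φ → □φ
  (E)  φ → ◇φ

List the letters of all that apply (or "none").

R is reflexive: each world relates to itself.
R is symmetric: every R-edge is matched by its reverse.
R is not transitive: w0 R w3 and w3 R w1 but not w0 R w1.
R is not euclidean: w1 R w3 and w1 R w4 but not w3 R w4.
R is serial: every world has an R-successor.
(A) □φ → ◇φ is axiom D; it is valid on a frame exactly when R is serial. R is serial, so valid.
(B) ◇◇φ → ◇φ is the dual of axiom 4; it is valid on a frame exactly when R is transitive. R is not transitive, so not valid.
(C) axiom B: valid iff R is symmetric. R is symmetric — valid.
(D) the dual of axiom 5: valid iff R is euclidean. R is not euclidean — not valid.
(E) φ → ◇φ (the dual of axiom T) characterises the reflexive frames. R is reflexive — valid.

A, C, E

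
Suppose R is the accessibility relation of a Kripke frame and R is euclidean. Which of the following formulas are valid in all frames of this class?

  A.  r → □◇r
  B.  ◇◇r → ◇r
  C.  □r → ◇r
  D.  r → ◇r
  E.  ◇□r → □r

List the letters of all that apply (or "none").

(A) axiom B: valid iff R is symmetric. Such an R need not be symmetric — not valid.
(B) ◇◇r → ◇r is the dual of axiom 4; it is valid on a frame exactly when R is transitive. Such an R need not be transitive, so not valid.
(C) □r → ◇r is axiom D, which corresponds to seriality. Such an R need not be serial — not valid.
(D) r → ◇r (the dual of axiom T) characterises the reflexive frames. Such an R need not be reflexive — not valid.
(E) the dual of axiom 5: valid iff R is euclidean. Every such R is euclidean — valid.

E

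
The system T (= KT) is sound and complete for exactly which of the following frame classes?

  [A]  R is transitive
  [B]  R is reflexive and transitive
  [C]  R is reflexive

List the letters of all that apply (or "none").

C

(A) this class determines K4, not T (= KT).
(B) this class determines S4, not T (= KT).
(C) T (= KT) is sound and complete for exactly this class.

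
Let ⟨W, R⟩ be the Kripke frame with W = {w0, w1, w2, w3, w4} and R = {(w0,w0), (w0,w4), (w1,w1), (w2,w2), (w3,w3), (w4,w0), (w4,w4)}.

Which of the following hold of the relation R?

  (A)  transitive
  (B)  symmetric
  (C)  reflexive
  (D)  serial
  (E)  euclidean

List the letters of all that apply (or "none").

A, B, C, D, E

(A) transitive: R is closed under composition.
(B) symmetric: every R-edge is matched by its reverse.
(C) reflexive: each world relates to itself.
(D) serial: every world has an R-successor.
(E) euclidean: any two R-successors of the same world are R-related.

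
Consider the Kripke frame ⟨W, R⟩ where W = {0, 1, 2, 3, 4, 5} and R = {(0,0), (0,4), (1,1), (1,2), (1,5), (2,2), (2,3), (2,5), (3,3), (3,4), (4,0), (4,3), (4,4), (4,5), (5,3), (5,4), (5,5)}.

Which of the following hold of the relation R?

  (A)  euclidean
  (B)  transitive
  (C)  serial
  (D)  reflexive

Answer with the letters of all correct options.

C, D

(A) not euclidean: 1 R 2 and 1 R 1 but not 2 R 1.
(B) not transitive: 0 R 4 and 4 R 3 but not 0 R 3.
(C) serial: every world has an R-successor.
(D) reflexive: each world relates to itself.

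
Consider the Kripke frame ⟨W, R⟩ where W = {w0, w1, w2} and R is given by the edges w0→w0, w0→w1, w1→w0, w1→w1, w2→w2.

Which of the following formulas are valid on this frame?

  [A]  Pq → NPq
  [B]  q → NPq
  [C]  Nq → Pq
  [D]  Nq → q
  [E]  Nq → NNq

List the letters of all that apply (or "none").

R is reflexive: each world relates to itself.
R is symmetric: every R-edge is matched by its reverse.
R is transitive: R is closed under composition.
R is euclidean: any two R-successors of the same world are R-related.
R is serial: every world has an R-successor.
(A) Pq → NPq (axiom 5) characterises the euclidean frames. R is euclidean — valid.
(B) q → NPq is axiom B, which corresponds to symmetry. R is symmetric — valid.
(C) Nq → Pq is axiom D; it is valid on a frame exactly when R is serial. R is serial, so valid.
(D) Nq → q (axiom T) characterises the reflexive frames. R is reflexive — valid.
(E) Nq → NNq is axiom 4; it is valid on a frame exactly when R is transitive. R is transitive, so valid.

A, B, C, D, E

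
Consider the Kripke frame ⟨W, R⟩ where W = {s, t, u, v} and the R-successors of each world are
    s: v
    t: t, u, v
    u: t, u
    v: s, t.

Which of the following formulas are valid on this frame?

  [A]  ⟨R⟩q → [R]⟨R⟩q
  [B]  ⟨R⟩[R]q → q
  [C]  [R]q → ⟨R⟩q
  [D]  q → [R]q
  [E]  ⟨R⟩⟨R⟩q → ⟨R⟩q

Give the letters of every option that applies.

B, C

R is symmetric: every R-edge is matched by its reverse.
R is not transitive: s R v and v R s but not s R s.
R is not euclidean: t R u and t R v but not u R v.
R is serial: every world has an R-successor.
R is not a subset of the identity: s R v with s ≠ v.
(A) ⟨R⟩q → [R]⟨R⟩q is axiom 5; it is valid on a frame exactly when R is euclidean. R is not euclidean, so not valid.
(B) ⟨R⟩[R]q → q is the dual of axiom B, which corresponds to symmetry. R is symmetric — valid.
(C) [R]q → ⟨R⟩q is axiom D; it is valid on a frame exactly when R is serial. R is serial, so valid.
(D) q → [R]q is equivalent to ◇p→p; it holds exactly when R ⊆ identity. Here R ⊄ identity — not valid.
(E) ⟨R⟩⟨R⟩q → ⟨R⟩q is the dual of axiom 4, which corresponds to transitivity. R is not transitive — not valid.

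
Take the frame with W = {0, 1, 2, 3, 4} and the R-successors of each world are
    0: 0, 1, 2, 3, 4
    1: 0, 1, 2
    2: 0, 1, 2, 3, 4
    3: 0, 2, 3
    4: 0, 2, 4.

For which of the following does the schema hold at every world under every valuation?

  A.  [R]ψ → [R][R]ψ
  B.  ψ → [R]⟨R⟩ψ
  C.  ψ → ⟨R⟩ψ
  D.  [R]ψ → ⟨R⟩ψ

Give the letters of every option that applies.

B, C, D

R is reflexive: each world relates to itself.
R is symmetric: every R-edge is matched by its reverse.
R is not transitive: 1 R 0 and 0 R 3 but not 1 R 3.
R is serial: every world has an R-successor.
(A) [R]ψ → [R][R]ψ is axiom 4; it is valid on a frame exactly when R is transitive. R is not transitive, so not valid.
(B) ψ → [R]⟨R⟩ψ is axiom B; it is valid on a frame exactly when R is symmetric. R is symmetric, so valid.
(C) the dual of axiom T: valid iff R is reflexive. R is reflexive — valid.
(D) [R]ψ → ⟨R⟩ψ (axiom D) characterises the serial frames. R is serial — valid.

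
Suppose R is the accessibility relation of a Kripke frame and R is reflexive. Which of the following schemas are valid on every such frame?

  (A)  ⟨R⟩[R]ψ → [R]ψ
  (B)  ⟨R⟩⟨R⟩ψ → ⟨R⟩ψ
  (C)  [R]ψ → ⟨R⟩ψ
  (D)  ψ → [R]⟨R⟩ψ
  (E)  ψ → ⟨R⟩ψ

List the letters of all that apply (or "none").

C, E

A reflexive relation is serial.
(A) ⟨R⟩[R]ψ → [R]ψ (the dual of axiom 5) characterises the euclidean frames. Such an R need not be euclidean — not valid.
(B) ⟨R⟩⟨R⟩ψ → ⟨R⟩ψ is the dual of axiom 4; it is valid on a frame exactly when R is transitive. Such an R need not be transitive, so not valid.
(C) [R]ψ → ⟨R⟩ψ is axiom D; it is valid on a frame exactly when R is serial. Every such R is serial, so valid.
(D) ψ → [R]⟨R⟩ψ is axiom B, which corresponds to symmetry. Such an R need not be symmetric — not valid.
(E) ψ → ⟨R⟩ψ is the dual of axiom T, which corresponds to reflexivity. Every such R is reflexive — valid.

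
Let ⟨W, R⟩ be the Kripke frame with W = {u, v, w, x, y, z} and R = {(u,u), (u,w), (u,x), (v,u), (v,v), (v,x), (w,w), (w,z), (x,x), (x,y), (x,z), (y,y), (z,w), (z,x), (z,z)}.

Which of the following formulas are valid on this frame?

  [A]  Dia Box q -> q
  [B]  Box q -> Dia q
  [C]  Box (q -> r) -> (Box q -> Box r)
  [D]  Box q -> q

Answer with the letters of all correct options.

R is reflexive: each world relates to itself.
R is not symmetric: u R w but not w R u.
R is serial: every world has an R-successor.
(A) the dual of axiom B: valid iff R is symmetric. R is not symmetric — not valid.
(B) Box q -> Dia q is axiom D, which corresponds to seriality. R is serial — valid.
(C) Box (q -> r) -> (Box q -> Box r) is the K axiom; it holds on all frames — valid.
(D) Box q -> q (axiom T) characterises the reflexive frames. R is reflexive — valid.

B, C, D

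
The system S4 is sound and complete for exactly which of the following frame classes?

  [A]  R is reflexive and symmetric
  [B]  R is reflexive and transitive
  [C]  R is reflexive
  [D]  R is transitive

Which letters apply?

(A) this class determines B (= KTB), not S4.
(B) S4 is sound and complete for exactly this class.
(C) this class determines T (= KT), not S4.
(D) this class determines K4, not S4.

B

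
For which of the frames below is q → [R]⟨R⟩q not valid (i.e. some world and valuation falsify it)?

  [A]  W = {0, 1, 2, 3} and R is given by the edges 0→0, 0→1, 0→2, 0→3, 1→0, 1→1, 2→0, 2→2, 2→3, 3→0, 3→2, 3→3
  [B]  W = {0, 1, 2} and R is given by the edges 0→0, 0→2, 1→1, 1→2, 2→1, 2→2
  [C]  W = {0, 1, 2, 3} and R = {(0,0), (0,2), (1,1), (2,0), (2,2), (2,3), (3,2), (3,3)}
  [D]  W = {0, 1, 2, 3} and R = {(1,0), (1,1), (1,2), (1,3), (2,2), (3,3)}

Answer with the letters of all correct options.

B, D

The schema q → [R]⟨R⟩q is axiom B; it is valid on a frame iff R is symmetric.
(A) R is symmetric (every R-edge is matched by its reverse), so the schema is valid here.
(B) R is not symmetric (0 R 2 but not 2 R 0), so the schema fails here.
(C) R is symmetric (every R-edge is matched by its reverse), so the schema is valid here.
(D) R is not symmetric (1 R 0 but not 0 R 1), so the schema fails here.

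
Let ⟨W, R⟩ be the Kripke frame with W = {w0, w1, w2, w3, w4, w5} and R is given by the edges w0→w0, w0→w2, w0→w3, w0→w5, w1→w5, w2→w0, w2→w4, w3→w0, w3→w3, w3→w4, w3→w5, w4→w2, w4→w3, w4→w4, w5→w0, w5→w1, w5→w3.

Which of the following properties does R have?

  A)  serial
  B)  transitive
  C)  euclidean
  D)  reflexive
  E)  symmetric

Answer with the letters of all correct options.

A, E

(A) serial: every world has an R-successor.
(B) not transitive: w0 R w2 and w2 R w4 but not w0 R w4.
(C) not euclidean: w0 R w2 and w0 R w3 but not w2 R w3.
(D) not reflexive: not w1 R w1.
(E) symmetric: every R-edge is matched by its reverse.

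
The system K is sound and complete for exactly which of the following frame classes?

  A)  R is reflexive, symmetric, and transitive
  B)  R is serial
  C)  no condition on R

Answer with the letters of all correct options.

(A) this class determines S5, not K.
(B) this class determines D, not K.
(C) K is sound and complete for exactly this class.

C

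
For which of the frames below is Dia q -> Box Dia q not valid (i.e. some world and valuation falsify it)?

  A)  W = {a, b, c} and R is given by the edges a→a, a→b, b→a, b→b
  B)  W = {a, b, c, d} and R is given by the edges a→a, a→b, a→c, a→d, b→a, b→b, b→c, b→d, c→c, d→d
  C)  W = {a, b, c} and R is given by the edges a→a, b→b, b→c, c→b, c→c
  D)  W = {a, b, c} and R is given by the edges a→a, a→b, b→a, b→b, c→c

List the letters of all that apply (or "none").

B

The schema Dia q -> Box Dia q is axiom 5; it is valid on a frame iff R is euclidean.
(A) R is euclidean (any two R-successors of the same world are R-related), so the schema is valid here.
(B) R is not euclidean (a R c and a R a but not c R a), so the schema fails here.
(C) R is euclidean (any two R-successors of the same world are R-related), so the schema is valid here.
(D) R is euclidean (any two R-successors of the same world are R-related), so the schema is valid here.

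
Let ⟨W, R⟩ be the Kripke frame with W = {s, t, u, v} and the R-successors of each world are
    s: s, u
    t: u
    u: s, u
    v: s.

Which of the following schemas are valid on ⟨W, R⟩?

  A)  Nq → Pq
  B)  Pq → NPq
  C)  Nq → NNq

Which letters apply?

A, B

R is not transitive: t R u and u R s but not t R s.
R is euclidean: any two R-successors of the same world are R-related.
R is serial: every world has an R-successor.
(A) Nq → Pq (axiom D) characterises the serial frames. R is serial — valid.
(B) Pq → NPq (axiom 5) characterises the euclidean frames. R is euclidean — valid.
(C) Nq → NNq is axiom 4, which corresponds to transitivity. R is not transitive — not valid.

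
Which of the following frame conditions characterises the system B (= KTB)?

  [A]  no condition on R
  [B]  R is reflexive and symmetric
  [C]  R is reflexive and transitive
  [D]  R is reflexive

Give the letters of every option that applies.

B

(A) this class determines K, not B (= KTB).
(B) B (= KTB) is sound and complete for exactly this class.
(C) this class determines S4, not B (= KTB).
(D) this class determines T (= KT), not B (= KTB).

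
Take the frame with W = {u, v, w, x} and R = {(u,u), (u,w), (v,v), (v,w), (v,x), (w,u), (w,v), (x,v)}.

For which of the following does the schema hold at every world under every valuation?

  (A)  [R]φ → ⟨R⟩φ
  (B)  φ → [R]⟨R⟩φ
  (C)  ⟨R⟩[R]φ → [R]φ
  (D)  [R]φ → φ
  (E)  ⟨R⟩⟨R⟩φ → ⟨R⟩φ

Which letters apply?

R is not reflexive: not w R w.
R is symmetric: every R-edge is matched by its reverse.
R is not transitive: u R w and w R v but not u R v.
R is not euclidean: v R w and v R x but not w R x.
R is serial: every world has an R-successor.
(A) axiom D: valid iff R is serial. R is serial — valid.
(B) φ → [R]⟨R⟩φ (axiom B) characterises the symmetric frames. R is symmetric — valid.
(C) ⟨R⟩[R]φ → [R]φ is the dual of axiom 5; it is valid on a frame exactly when R is euclidean. R is not euclidean, so not valid.
(D) axiom T: valid iff R is reflexive. R is not reflexive — not valid.
(E) ⟨R⟩⟨R⟩φ → ⟨R⟩φ (the dual of axiom 4) characterises the transitive frames. R is not transitive — not valid.

A, B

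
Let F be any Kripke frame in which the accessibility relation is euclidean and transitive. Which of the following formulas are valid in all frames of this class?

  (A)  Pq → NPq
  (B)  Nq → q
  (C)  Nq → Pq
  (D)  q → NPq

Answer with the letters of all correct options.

A

(A) Pq → NPq is axiom 5, which corresponds to the euclidean property. Every such R is euclidean — valid.
(B) Nq → q is axiom T; it is valid on a frame exactly when R is reflexive. Such an R need not be reflexive, so not valid.
(C) axiom D: valid iff R is serial. Such an R need not be serial — not valid.
(D) axiom B: valid iff R is symmetric. Such an R need not be symmetric — not valid.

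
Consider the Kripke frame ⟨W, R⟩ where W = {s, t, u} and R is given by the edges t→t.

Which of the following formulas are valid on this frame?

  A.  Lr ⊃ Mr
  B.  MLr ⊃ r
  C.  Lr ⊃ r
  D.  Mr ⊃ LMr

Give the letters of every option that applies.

R is not reflexive: not s R s.
R is symmetric: every R-edge is matched by its reverse.
R is euclidean: any two R-successors of the same world are R-related.
R is not serial: s has no R-successor.
(A) Lr ⊃ Mr is axiom D; it is valid on a frame exactly when R is serial. R is not serial, so not valid.
(B) the dual of axiom B: valid iff R is symmetric. R is symmetric — valid.
(C) Lr ⊃ r (axiom T) characterises the reflexive frames. R is not reflexive — not valid.
(D) Mr ⊃ LMr is axiom 5, which corresponds to the euclidean property. R is euclidean — valid.

B, D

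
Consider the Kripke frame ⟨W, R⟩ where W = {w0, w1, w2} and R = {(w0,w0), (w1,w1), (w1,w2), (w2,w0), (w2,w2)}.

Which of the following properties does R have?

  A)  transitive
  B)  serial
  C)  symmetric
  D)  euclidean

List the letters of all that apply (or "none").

B

(A) not transitive: w1 R w2 and w2 R w0 but not w1 R w0.
(B) serial: every world has an R-successor.
(C) not symmetric: w1 R w2 but not w2 R w1.
(D) not euclidean: w1 R w2 and w1 R w1 but not w2 R w1.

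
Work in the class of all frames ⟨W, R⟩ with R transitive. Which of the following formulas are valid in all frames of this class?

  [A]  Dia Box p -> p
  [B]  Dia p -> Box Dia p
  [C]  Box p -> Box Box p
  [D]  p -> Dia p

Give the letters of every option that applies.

C

(A) the dual of axiom B: valid iff R is symmetric. Such an R need not be symmetric — not valid.
(B) Dia p -> Box Dia p is axiom 5; it is valid on a frame exactly when R is euclidean. Such an R need not be euclidean, so not valid.
(C) Box p -> Box Box p is axiom 4, which corresponds to transitivity. Every such R is transitive — valid.
(D) the dual of axiom T: valid iff R is reflexive. Such an R need not be reflexive — not valid.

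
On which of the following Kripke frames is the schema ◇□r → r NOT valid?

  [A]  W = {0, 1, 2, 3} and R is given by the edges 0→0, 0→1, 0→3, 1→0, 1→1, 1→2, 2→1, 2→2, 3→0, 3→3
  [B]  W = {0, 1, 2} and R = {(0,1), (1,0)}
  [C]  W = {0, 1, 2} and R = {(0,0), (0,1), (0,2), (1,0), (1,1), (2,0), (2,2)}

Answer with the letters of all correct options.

none

The schema ◇□r → r is the dual of axiom B; it is valid on a frame iff R is symmetric.
(A) R is symmetric (every R-edge is matched by its reverse), so the schema is valid here.
(B) R is symmetric (every R-edge is matched by its reverse), so the schema is valid here.
(C) R is symmetric (every R-edge is matched by its reverse), so the schema is valid here.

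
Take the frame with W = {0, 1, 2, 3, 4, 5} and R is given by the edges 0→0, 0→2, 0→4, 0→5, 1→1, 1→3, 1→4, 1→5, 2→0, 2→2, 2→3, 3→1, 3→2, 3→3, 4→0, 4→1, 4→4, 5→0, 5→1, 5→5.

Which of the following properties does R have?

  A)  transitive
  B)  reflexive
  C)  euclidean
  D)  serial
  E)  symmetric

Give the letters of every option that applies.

(A) not transitive: 0 R 2 and 2 R 3 but not 0 R 3.
(B) reflexive: each world relates to itself.
(C) not euclidean: 0 R 2 and 0 R 4 but not 2 R 4.
(D) serial: every world has an R-successor.
(E) symmetric: every R-edge is matched by its reverse.

B, D, E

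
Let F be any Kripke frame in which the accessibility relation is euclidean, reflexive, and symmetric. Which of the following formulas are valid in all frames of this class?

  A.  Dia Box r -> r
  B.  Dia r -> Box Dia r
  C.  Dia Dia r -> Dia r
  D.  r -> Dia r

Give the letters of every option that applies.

A, B, C, D

A relation that is euclidean, reflexive, and symmetric is also serial and transitive.
(A) Dia Box r -> r is the dual of axiom B, which corresponds to symmetry. Every such R is symmetric — valid.
(B) Dia r -> Box Dia r is axiom 5; it is valid on a frame exactly when R is euclidean. Every such R is euclidean, so valid.
(C) the dual of axiom 4: valid iff R is transitive. Every such R is transitive — valid.
(D) r -> Dia r (the dual of axiom T) characterises the reflexive frames. Every such R is reflexive — valid.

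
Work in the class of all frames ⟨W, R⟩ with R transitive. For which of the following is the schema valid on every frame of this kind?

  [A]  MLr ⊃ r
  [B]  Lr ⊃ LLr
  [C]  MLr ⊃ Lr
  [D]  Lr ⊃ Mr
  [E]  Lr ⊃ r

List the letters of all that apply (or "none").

B

(A) MLr ⊃ r is the dual of axiom B, which corresponds to symmetry. Such an R need not be symmetric — not valid.
(B) axiom 4: valid iff R is transitive. Every such R is transitive — valid.
(C) MLr ⊃ Lr is the dual of axiom 5; it is valid on a frame exactly when R is euclidean. Such an R need not be euclidean, so not valid.
(D) Lr ⊃ Mr (axiom D) characterises the serial frames. Such an R need not be serial — not valid.
(E) Lr ⊃ r is axiom T, which corresponds to reflexivity. Such an R need not be reflexive — not valid.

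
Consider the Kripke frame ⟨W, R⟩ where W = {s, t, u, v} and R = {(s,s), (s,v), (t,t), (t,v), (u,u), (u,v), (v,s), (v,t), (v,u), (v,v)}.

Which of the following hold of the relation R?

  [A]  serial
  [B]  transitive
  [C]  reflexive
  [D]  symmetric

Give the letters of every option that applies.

A, C, D

(A) serial: every world has an R-successor.
(B) not transitive: s R v and v R t but not s R t.
(C) reflexive: each world relates to itself.
(D) symmetric: every R-edge is matched by its reverse.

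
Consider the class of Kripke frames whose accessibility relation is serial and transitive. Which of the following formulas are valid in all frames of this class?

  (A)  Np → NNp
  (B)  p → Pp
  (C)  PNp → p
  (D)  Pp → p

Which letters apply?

(A) axiom 4: valid iff R is transitive. Every such R is transitive — valid.
(B) p → Pp is the dual of axiom T, which corresponds to reflexivity. Such an R need not be reflexive — not valid.
(C) PNp → p is the dual of axiom B; it is valid on a frame exactly when R is symmetric. Such an R need not be symmetric, so not valid.
(D) Pp → p (the converse of T) corresponds to R being a subset of the identity. Such an R need not be a subset of the identity, so not valid.

A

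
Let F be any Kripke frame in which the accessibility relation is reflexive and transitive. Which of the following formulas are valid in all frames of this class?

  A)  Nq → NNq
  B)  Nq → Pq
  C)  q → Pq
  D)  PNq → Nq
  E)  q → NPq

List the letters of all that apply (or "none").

A, B, C

Reflexive relations are serial.
(A) axiom 4: valid iff R is transitive. Every such R is transitive — valid.
(B) Nq → Pq is axiom D; it is valid on a frame exactly when R is serial. Every such R is serial, so valid.
(C) q → Pq (the dual of axiom T) characterises the reflexive frames. Every such R is reflexive — valid.
(D) PNq → Nq is the dual of axiom 5, which corresponds to the euclidean property. Such an R need not be euclidean — not valid.
(E) q → NPq is axiom B, which corresponds to symmetry. Such an R need not be symmetric — not valid.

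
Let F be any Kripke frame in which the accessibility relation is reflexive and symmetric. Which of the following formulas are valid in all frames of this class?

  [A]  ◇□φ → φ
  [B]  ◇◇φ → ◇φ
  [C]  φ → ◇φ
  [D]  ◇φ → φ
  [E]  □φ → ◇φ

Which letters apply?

A, C, E

Reflexive relations are serial.
(A) ◇□φ → φ is the dual of axiom B; it is valid on a frame exactly when R is symmetric. Every such R is symmetric, so valid.
(B) the dual of axiom 4: valid iff R is transitive. Such an R need not be transitive — not valid.
(C) the dual of axiom T: valid iff R is reflexive. Every such R is reflexive — valid.
(D) ◇φ → φ is valid only on frames where every R-edge is a self-loop. Such an R need not be a subset of the identity — not valid.
(E) □φ → ◇φ is axiom D, which corresponds to seriality. Every such R is serial — valid.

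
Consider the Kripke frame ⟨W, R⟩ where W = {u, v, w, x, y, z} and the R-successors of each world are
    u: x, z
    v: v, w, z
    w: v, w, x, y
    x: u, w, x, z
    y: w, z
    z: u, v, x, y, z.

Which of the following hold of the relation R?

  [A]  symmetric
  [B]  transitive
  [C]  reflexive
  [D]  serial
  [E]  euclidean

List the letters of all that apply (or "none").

(A) symmetric: every R-edge is matched by its reverse.
(B) not transitive: u R x and x R u but not u R u.
(C) not reflexive: not u R u.
(D) serial: every world has an R-successor.
(E) not euclidean: v R w and v R z but not w R z.

A, D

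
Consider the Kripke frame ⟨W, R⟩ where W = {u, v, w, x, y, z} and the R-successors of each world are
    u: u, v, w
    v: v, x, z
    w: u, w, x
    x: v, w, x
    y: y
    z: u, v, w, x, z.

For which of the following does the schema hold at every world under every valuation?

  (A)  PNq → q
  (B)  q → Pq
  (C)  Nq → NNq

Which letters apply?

R is reflexive: each world relates to itself.
R is not symmetric: u R v but not v R u.
R is not transitive: u R v and v R x but not u R x.
(A) PNq → q (the dual of axiom B) characterises the symmetric frames. R is not symmetric — not valid.
(B) the dual of axiom T: valid iff R is reflexive. R is reflexive — valid.
(C) Nq → NNq is axiom 4; it is valid on a frame exactly when R is transitive. R is not transitive, so not valid.

B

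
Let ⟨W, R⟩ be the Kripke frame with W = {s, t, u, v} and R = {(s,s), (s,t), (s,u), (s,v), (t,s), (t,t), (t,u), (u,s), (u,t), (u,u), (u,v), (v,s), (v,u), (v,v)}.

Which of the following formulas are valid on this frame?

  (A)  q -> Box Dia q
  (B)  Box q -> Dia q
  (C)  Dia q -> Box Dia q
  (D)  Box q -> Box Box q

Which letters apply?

R is symmetric: every R-edge is matched by its reverse.
R is not transitive: t R s and s R v but not t R v.
R is not euclidean: s R t and s R v but not t R v.
R is serial: every world has an R-successor.
(A) q -> Box Dia q is axiom B; it is valid on a frame exactly when R is symmetric. R is symmetric, so valid.
(B) Box q -> Dia q is axiom D; it is valid on a frame exactly when R is serial. R is serial, so valid.
(C) Dia q -> Box Dia q is axiom 5, which corresponds to the euclidean property. R is not euclidean — not valid.
(D) Box q -> Box Box q is axiom 4; it is valid on a frame exactly when R is transitive. R is not transitive, so not valid.

A, B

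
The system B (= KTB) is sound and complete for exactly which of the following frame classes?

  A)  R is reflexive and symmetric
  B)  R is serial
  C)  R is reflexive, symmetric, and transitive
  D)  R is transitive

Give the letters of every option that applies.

(A) B (= KTB) is sound and complete for exactly this class.
(B) this class determines D, not B (= KTB).
(C) this class determines S5, not B (= KTB).
(D) this class determines K4, not B (= KTB).

A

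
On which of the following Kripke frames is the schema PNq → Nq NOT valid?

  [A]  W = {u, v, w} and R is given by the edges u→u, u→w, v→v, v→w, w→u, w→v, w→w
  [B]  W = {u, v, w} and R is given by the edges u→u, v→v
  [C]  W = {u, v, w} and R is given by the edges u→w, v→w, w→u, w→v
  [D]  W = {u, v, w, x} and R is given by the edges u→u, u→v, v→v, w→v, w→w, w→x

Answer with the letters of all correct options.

A, C, D

The schema PNq → Nq is the dual of axiom 5; it is valid on a frame iff R is euclidean.
(A) R is not euclidean (w R u and w R v but not u R v), so the schema fails here.
(B) R is euclidean (any two R-successors of the same world are R-related), so the schema is valid here.
(C) R is not euclidean (w R u and w R v but not u R v), so the schema fails here.
(D) R is not euclidean (u R v and u R u but not v R u), so the schema fails here.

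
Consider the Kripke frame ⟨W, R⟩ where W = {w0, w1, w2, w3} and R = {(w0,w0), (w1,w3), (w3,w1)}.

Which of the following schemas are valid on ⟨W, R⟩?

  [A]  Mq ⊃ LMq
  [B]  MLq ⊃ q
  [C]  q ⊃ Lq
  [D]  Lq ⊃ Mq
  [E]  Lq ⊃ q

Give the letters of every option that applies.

B

R is not reflexive: not w1 R w1.
R is symmetric: every R-edge is matched by its reverse.
R is not euclidean: w1 R w3 and w1 R w3 but not w3 R w3.
R is not serial: w2 has no R-successor.
R is not a subset of the identity: w1 R w3 with w1 ≠ w3.
(A) Mq ⊃ LMq is axiom 5, which corresponds to the euclidean property. R is not euclidean — not valid.
(B) MLq ⊃ q (the dual of axiom B) characterises the symmetric frames. R is symmetric — valid.
(C) q ⊃ Lq (equivalent to ◇p→p) corresponds to R being a subset of the identity. Here R ⊄ identity, so not valid.
(D) Lq ⊃ Mq is axiom D, which corresponds to seriality. R is not serial — not valid.
(E) Lq ⊃ q (axiom T) characterises the reflexive frames. R is not reflexive — not valid.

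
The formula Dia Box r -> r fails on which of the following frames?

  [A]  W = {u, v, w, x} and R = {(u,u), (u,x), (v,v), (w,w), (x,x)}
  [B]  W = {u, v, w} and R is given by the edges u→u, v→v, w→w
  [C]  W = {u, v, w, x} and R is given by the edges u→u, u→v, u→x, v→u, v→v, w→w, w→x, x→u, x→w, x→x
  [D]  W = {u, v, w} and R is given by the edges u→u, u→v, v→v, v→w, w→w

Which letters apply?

A, D

The schema Dia Box r -> r is the dual of axiom B; it is valid on a frame iff R is symmetric.
(A) R is not symmetric (u R x but not x R u), so the schema fails here.
(B) R is symmetric (every R-edge is matched by its reverse), so the schema is valid here.
(C) R is symmetric (every R-edge is matched by its reverse), so the schema is valid here.
(D) R is not symmetric (u R v but not v R u), so the schema fails here.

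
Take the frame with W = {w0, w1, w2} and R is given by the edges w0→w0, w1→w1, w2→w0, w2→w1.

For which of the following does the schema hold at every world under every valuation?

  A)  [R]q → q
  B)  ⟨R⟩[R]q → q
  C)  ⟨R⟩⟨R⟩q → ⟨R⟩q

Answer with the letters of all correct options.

R is not reflexive: not w2 R w2.
R is not symmetric: w2 R w0 but not w0 R w2.
R is transitive: R is closed under composition.
(A) [R]q → q is axiom T, which corresponds to reflexivity. R is not reflexive — not valid.
(B) ⟨R⟩[R]q → q (the dual of axiom B) characterises the symmetric frames. R is not symmetric — not valid.
(C) ⟨R⟩⟨R⟩q → ⟨R⟩q (the dual of axiom 4) characterises the transitive frames. R is transitive — valid.

C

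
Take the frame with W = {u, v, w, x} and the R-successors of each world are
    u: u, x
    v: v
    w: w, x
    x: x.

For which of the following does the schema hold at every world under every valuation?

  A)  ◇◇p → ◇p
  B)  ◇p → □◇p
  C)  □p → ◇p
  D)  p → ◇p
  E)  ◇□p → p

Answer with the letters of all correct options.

R is reflexive: each world relates to itself.
R is not symmetric: u R x but not x R u.
R is transitive: R is closed under composition.
R is not euclidean: u R x and u R u but not x R u.
R is serial: every world has an R-successor.
(A) ◇◇p → ◇p (the dual of axiom 4) characterises the transitive frames. R is transitive — valid.
(B) ◇p → □◇p is axiom 5, which corresponds to the euclidean property. R is not euclidean — not valid.
(C) □p → ◇p (axiom D) characterises the serial frames. R is serial — valid.
(D) p → ◇p is the dual of axiom T, which corresponds to reflexivity. R is reflexive — valid.
(E) ◇□p → p is the dual of axiom B, which corresponds to symmetry. R is not symmetric — not valid.

A, C, D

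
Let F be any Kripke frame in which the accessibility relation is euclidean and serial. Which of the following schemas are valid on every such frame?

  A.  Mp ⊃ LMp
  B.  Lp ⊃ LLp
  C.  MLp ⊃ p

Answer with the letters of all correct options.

(A) axiom 5: valid iff R is euclidean. Every such R is euclidean — valid.
(B) axiom 4: valid iff R is transitive. Such an R need not be transitive — not valid.
(C) MLp ⊃ p is the dual of axiom B, which corresponds to symmetry. Such an R need not be symmetric — not valid.

A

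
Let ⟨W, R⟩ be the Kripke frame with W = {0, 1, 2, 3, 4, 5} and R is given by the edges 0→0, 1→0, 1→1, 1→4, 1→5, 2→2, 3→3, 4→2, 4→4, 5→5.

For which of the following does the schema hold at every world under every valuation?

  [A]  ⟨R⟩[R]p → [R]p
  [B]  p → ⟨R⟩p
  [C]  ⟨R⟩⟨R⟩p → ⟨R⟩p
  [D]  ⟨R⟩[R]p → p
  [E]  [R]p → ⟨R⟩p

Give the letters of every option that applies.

B, E

R is reflexive: each world relates to itself.
R is not symmetric: 1 R 0 but not 0 R 1.
R is not transitive: 1 R 4 and 4 R 2 but not 1 R 2.
R is not euclidean: 1 R 0 and 1 R 1 but not 0 R 1.
R is serial: every world has an R-successor.
(A) ⟨R⟩[R]p → [R]p (the dual of axiom 5) characterises the euclidean frames. R is not euclidean — not valid.
(B) p → ⟨R⟩p (the dual of axiom T) characterises the reflexive frames. R is reflexive — valid.
(C) ⟨R⟩⟨R⟩p → ⟨R⟩p (the dual of axiom 4) characterises the transitive frames. R is not transitive — not valid.
(D) the dual of axiom B: valid iff R is symmetric. R is not symmetric — not valid.
(E) axiom D: valid iff R is serial. R is serial — valid.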